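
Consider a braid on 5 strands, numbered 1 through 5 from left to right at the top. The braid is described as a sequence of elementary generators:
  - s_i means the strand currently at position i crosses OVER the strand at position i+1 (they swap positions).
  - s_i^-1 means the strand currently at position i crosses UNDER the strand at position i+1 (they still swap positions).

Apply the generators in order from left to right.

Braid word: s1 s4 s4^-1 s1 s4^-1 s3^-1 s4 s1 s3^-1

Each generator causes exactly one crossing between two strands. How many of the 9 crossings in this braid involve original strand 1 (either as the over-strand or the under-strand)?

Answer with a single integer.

Answer: 3

Derivation:
Gen 1: crossing 1x2. Involves strand 1? yes. Count so far: 1
Gen 2: crossing 4x5. Involves strand 1? no. Count so far: 1
Gen 3: crossing 5x4. Involves strand 1? no. Count so far: 1
Gen 4: crossing 2x1. Involves strand 1? yes. Count so far: 2
Gen 5: crossing 4x5. Involves strand 1? no. Count so far: 2
Gen 6: crossing 3x5. Involves strand 1? no. Count so far: 2
Gen 7: crossing 3x4. Involves strand 1? no. Count so far: 2
Gen 8: crossing 1x2. Involves strand 1? yes. Count so far: 3
Gen 9: crossing 5x4. Involves strand 1? no. Count so far: 3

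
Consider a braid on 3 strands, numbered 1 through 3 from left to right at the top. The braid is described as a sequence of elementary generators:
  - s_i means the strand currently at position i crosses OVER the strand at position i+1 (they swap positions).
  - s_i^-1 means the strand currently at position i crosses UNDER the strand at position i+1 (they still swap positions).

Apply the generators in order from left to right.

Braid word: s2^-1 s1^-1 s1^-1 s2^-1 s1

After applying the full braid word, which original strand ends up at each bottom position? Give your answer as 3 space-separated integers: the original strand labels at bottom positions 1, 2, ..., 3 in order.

Gen 1 (s2^-1): strand 2 crosses under strand 3. Perm now: [1 3 2]
Gen 2 (s1^-1): strand 1 crosses under strand 3. Perm now: [3 1 2]
Gen 3 (s1^-1): strand 3 crosses under strand 1. Perm now: [1 3 2]
Gen 4 (s2^-1): strand 3 crosses under strand 2. Perm now: [1 2 3]
Gen 5 (s1): strand 1 crosses over strand 2. Perm now: [2 1 3]

Answer: 2 1 3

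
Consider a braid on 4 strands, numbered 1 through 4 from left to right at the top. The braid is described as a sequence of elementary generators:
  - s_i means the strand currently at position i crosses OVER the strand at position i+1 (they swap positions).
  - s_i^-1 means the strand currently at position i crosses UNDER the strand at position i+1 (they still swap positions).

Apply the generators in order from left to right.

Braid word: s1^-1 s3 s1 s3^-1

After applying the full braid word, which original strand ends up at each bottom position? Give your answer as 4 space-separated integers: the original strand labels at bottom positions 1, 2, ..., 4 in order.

Answer: 1 2 3 4

Derivation:
Gen 1 (s1^-1): strand 1 crosses under strand 2. Perm now: [2 1 3 4]
Gen 2 (s3): strand 3 crosses over strand 4. Perm now: [2 1 4 3]
Gen 3 (s1): strand 2 crosses over strand 1. Perm now: [1 2 4 3]
Gen 4 (s3^-1): strand 4 crosses under strand 3. Perm now: [1 2 3 4]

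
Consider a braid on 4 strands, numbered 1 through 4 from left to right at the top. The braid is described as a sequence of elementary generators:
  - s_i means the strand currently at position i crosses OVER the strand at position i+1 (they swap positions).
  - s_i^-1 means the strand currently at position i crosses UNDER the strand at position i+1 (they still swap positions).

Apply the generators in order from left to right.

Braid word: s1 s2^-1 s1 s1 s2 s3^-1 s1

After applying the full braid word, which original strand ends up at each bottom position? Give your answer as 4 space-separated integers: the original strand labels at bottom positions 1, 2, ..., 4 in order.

Answer: 1 2 4 3

Derivation:
Gen 1 (s1): strand 1 crosses over strand 2. Perm now: [2 1 3 4]
Gen 2 (s2^-1): strand 1 crosses under strand 3. Perm now: [2 3 1 4]
Gen 3 (s1): strand 2 crosses over strand 3. Perm now: [3 2 1 4]
Gen 4 (s1): strand 3 crosses over strand 2. Perm now: [2 3 1 4]
Gen 5 (s2): strand 3 crosses over strand 1. Perm now: [2 1 3 4]
Gen 6 (s3^-1): strand 3 crosses under strand 4. Perm now: [2 1 4 3]
Gen 7 (s1): strand 2 crosses over strand 1. Perm now: [1 2 4 3]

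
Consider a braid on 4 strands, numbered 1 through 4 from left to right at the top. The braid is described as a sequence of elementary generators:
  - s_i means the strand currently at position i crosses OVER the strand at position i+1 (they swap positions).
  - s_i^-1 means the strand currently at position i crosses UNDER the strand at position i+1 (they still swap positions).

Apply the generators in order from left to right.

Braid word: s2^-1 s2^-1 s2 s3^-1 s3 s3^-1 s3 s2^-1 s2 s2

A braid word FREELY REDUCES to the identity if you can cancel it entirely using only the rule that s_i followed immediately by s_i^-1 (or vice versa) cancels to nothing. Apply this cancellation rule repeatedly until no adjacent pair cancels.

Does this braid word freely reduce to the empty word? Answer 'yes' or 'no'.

Gen 1 (s2^-1): push. Stack: [s2^-1]
Gen 2 (s2^-1): push. Stack: [s2^-1 s2^-1]
Gen 3 (s2): cancels prior s2^-1. Stack: [s2^-1]
Gen 4 (s3^-1): push. Stack: [s2^-1 s3^-1]
Gen 5 (s3): cancels prior s3^-1. Stack: [s2^-1]
Gen 6 (s3^-1): push. Stack: [s2^-1 s3^-1]
Gen 7 (s3): cancels prior s3^-1. Stack: [s2^-1]
Gen 8 (s2^-1): push. Stack: [s2^-1 s2^-1]
Gen 9 (s2): cancels prior s2^-1. Stack: [s2^-1]
Gen 10 (s2): cancels prior s2^-1. Stack: []
Reduced word: (empty)

Answer: yes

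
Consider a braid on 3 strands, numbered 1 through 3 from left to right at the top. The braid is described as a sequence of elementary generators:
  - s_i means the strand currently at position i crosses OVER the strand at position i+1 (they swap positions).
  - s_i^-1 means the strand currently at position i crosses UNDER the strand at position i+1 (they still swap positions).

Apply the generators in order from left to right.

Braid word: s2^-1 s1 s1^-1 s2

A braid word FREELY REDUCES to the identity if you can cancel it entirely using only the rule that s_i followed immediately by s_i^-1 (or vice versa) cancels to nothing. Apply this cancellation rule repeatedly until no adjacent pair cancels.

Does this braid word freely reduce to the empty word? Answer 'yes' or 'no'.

Gen 1 (s2^-1): push. Stack: [s2^-1]
Gen 2 (s1): push. Stack: [s2^-1 s1]
Gen 3 (s1^-1): cancels prior s1. Stack: [s2^-1]
Gen 4 (s2): cancels prior s2^-1. Stack: []
Reduced word: (empty)

Answer: yes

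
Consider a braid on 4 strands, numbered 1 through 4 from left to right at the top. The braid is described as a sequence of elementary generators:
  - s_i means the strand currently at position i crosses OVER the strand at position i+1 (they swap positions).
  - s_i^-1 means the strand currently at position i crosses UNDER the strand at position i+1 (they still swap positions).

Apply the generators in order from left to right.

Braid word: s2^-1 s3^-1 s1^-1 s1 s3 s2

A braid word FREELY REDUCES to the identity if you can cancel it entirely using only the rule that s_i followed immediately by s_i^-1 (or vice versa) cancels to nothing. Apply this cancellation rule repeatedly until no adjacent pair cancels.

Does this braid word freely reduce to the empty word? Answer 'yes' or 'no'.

Answer: yes

Derivation:
Gen 1 (s2^-1): push. Stack: [s2^-1]
Gen 2 (s3^-1): push. Stack: [s2^-1 s3^-1]
Gen 3 (s1^-1): push. Stack: [s2^-1 s3^-1 s1^-1]
Gen 4 (s1): cancels prior s1^-1. Stack: [s2^-1 s3^-1]
Gen 5 (s3): cancels prior s3^-1. Stack: [s2^-1]
Gen 6 (s2): cancels prior s2^-1. Stack: []
Reduced word: (empty)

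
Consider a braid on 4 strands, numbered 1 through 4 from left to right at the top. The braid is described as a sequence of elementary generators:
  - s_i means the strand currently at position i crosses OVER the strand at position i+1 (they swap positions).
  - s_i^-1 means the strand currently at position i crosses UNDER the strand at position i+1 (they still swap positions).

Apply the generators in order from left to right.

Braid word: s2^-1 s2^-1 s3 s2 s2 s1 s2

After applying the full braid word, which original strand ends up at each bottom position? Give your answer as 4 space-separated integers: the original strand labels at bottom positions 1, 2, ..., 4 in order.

Answer: 2 4 1 3

Derivation:
Gen 1 (s2^-1): strand 2 crosses under strand 3. Perm now: [1 3 2 4]
Gen 2 (s2^-1): strand 3 crosses under strand 2. Perm now: [1 2 3 4]
Gen 3 (s3): strand 3 crosses over strand 4. Perm now: [1 2 4 3]
Gen 4 (s2): strand 2 crosses over strand 4. Perm now: [1 4 2 3]
Gen 5 (s2): strand 4 crosses over strand 2. Perm now: [1 2 4 3]
Gen 6 (s1): strand 1 crosses over strand 2. Perm now: [2 1 4 3]
Gen 7 (s2): strand 1 crosses over strand 4. Perm now: [2 4 1 3]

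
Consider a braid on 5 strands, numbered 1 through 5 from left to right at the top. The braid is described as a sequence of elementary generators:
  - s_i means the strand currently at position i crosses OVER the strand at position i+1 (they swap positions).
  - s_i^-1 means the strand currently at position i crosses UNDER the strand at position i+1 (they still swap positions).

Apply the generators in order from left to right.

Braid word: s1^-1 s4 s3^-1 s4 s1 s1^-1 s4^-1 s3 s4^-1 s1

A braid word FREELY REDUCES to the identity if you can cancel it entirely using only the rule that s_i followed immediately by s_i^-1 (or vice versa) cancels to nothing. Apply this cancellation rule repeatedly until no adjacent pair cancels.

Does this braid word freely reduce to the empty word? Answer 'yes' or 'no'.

Answer: yes

Derivation:
Gen 1 (s1^-1): push. Stack: [s1^-1]
Gen 2 (s4): push. Stack: [s1^-1 s4]
Gen 3 (s3^-1): push. Stack: [s1^-1 s4 s3^-1]
Gen 4 (s4): push. Stack: [s1^-1 s4 s3^-1 s4]
Gen 5 (s1): push. Stack: [s1^-1 s4 s3^-1 s4 s1]
Gen 6 (s1^-1): cancels prior s1. Stack: [s1^-1 s4 s3^-1 s4]
Gen 7 (s4^-1): cancels prior s4. Stack: [s1^-1 s4 s3^-1]
Gen 8 (s3): cancels prior s3^-1. Stack: [s1^-1 s4]
Gen 9 (s4^-1): cancels prior s4. Stack: [s1^-1]
Gen 10 (s1): cancels prior s1^-1. Stack: []
Reduced word: (empty)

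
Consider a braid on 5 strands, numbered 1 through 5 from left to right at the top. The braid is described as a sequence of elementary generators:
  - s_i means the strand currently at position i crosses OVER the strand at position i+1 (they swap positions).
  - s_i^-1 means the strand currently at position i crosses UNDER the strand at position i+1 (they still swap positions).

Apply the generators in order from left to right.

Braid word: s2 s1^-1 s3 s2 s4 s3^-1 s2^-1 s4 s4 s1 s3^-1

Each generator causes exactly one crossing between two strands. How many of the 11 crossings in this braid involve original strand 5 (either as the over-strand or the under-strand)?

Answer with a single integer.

Answer: 4

Derivation:
Gen 1: crossing 2x3. Involves strand 5? no. Count so far: 0
Gen 2: crossing 1x3. Involves strand 5? no. Count so far: 0
Gen 3: crossing 2x4. Involves strand 5? no. Count so far: 0
Gen 4: crossing 1x4. Involves strand 5? no. Count so far: 0
Gen 5: crossing 2x5. Involves strand 5? yes. Count so far: 1
Gen 6: crossing 1x5. Involves strand 5? yes. Count so far: 2
Gen 7: crossing 4x5. Involves strand 5? yes. Count so far: 3
Gen 8: crossing 1x2. Involves strand 5? no. Count so far: 3
Gen 9: crossing 2x1. Involves strand 5? no. Count so far: 3
Gen 10: crossing 3x5. Involves strand 5? yes. Count so far: 4
Gen 11: crossing 4x1. Involves strand 5? no. Count so far: 4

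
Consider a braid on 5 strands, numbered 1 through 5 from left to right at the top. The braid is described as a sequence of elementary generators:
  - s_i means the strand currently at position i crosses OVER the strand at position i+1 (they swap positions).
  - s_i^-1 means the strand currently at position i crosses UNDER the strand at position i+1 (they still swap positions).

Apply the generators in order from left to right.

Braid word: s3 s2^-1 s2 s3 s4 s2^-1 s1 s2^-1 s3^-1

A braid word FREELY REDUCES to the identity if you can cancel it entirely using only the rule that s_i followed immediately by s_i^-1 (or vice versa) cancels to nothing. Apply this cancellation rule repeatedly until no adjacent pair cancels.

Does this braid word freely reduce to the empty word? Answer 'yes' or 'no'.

Gen 1 (s3): push. Stack: [s3]
Gen 2 (s2^-1): push. Stack: [s3 s2^-1]
Gen 3 (s2): cancels prior s2^-1. Stack: [s3]
Gen 4 (s3): push. Stack: [s3 s3]
Gen 5 (s4): push. Stack: [s3 s3 s4]
Gen 6 (s2^-1): push. Stack: [s3 s3 s4 s2^-1]
Gen 7 (s1): push. Stack: [s3 s3 s4 s2^-1 s1]
Gen 8 (s2^-1): push. Stack: [s3 s3 s4 s2^-1 s1 s2^-1]
Gen 9 (s3^-1): push. Stack: [s3 s3 s4 s2^-1 s1 s2^-1 s3^-1]
Reduced word: s3 s3 s4 s2^-1 s1 s2^-1 s3^-1

Answer: no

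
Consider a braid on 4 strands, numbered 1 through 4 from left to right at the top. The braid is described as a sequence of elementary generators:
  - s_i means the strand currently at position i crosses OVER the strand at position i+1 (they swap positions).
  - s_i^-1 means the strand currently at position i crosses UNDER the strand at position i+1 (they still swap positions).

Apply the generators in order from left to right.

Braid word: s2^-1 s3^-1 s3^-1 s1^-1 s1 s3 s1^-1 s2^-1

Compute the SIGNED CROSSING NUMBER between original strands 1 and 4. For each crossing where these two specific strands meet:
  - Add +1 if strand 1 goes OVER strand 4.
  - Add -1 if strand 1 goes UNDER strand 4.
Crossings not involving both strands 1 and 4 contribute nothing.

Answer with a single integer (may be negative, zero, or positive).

Answer: -1

Derivation:
Gen 1: crossing 2x3. Both 1&4? no. Sum: 0
Gen 2: crossing 2x4. Both 1&4? no. Sum: 0
Gen 3: crossing 4x2. Both 1&4? no. Sum: 0
Gen 4: crossing 1x3. Both 1&4? no. Sum: 0
Gen 5: crossing 3x1. Both 1&4? no. Sum: 0
Gen 6: crossing 2x4. Both 1&4? no. Sum: 0
Gen 7: crossing 1x3. Both 1&4? no. Sum: 0
Gen 8: 1 under 4. Both 1&4? yes. Contrib: -1. Sum: -1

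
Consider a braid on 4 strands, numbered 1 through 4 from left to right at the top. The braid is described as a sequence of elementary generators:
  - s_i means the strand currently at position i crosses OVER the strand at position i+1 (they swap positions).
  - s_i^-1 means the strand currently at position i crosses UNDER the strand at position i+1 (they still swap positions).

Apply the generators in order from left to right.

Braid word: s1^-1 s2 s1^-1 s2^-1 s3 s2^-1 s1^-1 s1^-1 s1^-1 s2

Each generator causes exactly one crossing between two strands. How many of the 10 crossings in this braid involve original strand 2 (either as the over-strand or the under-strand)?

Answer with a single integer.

Gen 1: crossing 1x2. Involves strand 2? yes. Count so far: 1
Gen 2: crossing 1x3. Involves strand 2? no. Count so far: 1
Gen 3: crossing 2x3. Involves strand 2? yes. Count so far: 2
Gen 4: crossing 2x1. Involves strand 2? yes. Count so far: 3
Gen 5: crossing 2x4. Involves strand 2? yes. Count so far: 4
Gen 6: crossing 1x4. Involves strand 2? no. Count so far: 4
Gen 7: crossing 3x4. Involves strand 2? no. Count so far: 4
Gen 8: crossing 4x3. Involves strand 2? no. Count so far: 4
Gen 9: crossing 3x4. Involves strand 2? no. Count so far: 4
Gen 10: crossing 3x1. Involves strand 2? no. Count so far: 4

Answer: 4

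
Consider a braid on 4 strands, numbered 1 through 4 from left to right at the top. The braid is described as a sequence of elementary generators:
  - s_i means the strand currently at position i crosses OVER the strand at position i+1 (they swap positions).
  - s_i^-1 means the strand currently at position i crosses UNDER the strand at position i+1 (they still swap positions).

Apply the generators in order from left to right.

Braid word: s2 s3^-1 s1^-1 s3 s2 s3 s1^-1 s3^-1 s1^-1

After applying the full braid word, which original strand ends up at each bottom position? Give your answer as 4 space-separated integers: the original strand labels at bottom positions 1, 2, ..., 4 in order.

Gen 1 (s2): strand 2 crosses over strand 3. Perm now: [1 3 2 4]
Gen 2 (s3^-1): strand 2 crosses under strand 4. Perm now: [1 3 4 2]
Gen 3 (s1^-1): strand 1 crosses under strand 3. Perm now: [3 1 4 2]
Gen 4 (s3): strand 4 crosses over strand 2. Perm now: [3 1 2 4]
Gen 5 (s2): strand 1 crosses over strand 2. Perm now: [3 2 1 4]
Gen 6 (s3): strand 1 crosses over strand 4. Perm now: [3 2 4 1]
Gen 7 (s1^-1): strand 3 crosses under strand 2. Perm now: [2 3 4 1]
Gen 8 (s3^-1): strand 4 crosses under strand 1. Perm now: [2 3 1 4]
Gen 9 (s1^-1): strand 2 crosses under strand 3. Perm now: [3 2 1 4]

Answer: 3 2 1 4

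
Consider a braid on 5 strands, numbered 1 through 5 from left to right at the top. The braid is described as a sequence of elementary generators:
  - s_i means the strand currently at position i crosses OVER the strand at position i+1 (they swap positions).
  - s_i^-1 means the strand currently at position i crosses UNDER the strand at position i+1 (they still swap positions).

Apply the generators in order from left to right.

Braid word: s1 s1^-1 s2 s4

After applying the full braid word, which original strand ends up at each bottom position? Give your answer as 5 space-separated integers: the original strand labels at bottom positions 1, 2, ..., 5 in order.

Answer: 1 3 2 5 4

Derivation:
Gen 1 (s1): strand 1 crosses over strand 2. Perm now: [2 1 3 4 5]
Gen 2 (s1^-1): strand 2 crosses under strand 1. Perm now: [1 2 3 4 5]
Gen 3 (s2): strand 2 crosses over strand 3. Perm now: [1 3 2 4 5]
Gen 4 (s4): strand 4 crosses over strand 5. Perm now: [1 3 2 5 4]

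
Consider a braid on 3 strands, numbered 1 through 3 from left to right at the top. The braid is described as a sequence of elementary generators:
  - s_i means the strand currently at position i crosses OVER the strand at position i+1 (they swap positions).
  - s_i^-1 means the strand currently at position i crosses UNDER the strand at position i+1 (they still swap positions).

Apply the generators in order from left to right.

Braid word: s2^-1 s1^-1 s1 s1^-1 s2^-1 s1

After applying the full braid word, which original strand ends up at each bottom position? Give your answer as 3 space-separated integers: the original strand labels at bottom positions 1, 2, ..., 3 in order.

Gen 1 (s2^-1): strand 2 crosses under strand 3. Perm now: [1 3 2]
Gen 2 (s1^-1): strand 1 crosses under strand 3. Perm now: [3 1 2]
Gen 3 (s1): strand 3 crosses over strand 1. Perm now: [1 3 2]
Gen 4 (s1^-1): strand 1 crosses under strand 3. Perm now: [3 1 2]
Gen 5 (s2^-1): strand 1 crosses under strand 2. Perm now: [3 2 1]
Gen 6 (s1): strand 3 crosses over strand 2. Perm now: [2 3 1]

Answer: 2 3 1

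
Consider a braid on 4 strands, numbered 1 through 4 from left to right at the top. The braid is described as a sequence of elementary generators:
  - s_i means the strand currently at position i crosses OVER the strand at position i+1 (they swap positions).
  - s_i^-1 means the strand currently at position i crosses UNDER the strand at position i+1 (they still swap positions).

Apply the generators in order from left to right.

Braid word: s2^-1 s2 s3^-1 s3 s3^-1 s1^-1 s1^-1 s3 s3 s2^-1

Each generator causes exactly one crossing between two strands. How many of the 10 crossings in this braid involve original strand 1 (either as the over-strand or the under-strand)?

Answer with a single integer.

Answer: 2

Derivation:
Gen 1: crossing 2x3. Involves strand 1? no. Count so far: 0
Gen 2: crossing 3x2. Involves strand 1? no. Count so far: 0
Gen 3: crossing 3x4. Involves strand 1? no. Count so far: 0
Gen 4: crossing 4x3. Involves strand 1? no. Count so far: 0
Gen 5: crossing 3x4. Involves strand 1? no. Count so far: 0
Gen 6: crossing 1x2. Involves strand 1? yes. Count so far: 1
Gen 7: crossing 2x1. Involves strand 1? yes. Count so far: 2
Gen 8: crossing 4x3. Involves strand 1? no. Count so far: 2
Gen 9: crossing 3x4. Involves strand 1? no. Count so far: 2
Gen 10: crossing 2x4. Involves strand 1? no. Count so far: 2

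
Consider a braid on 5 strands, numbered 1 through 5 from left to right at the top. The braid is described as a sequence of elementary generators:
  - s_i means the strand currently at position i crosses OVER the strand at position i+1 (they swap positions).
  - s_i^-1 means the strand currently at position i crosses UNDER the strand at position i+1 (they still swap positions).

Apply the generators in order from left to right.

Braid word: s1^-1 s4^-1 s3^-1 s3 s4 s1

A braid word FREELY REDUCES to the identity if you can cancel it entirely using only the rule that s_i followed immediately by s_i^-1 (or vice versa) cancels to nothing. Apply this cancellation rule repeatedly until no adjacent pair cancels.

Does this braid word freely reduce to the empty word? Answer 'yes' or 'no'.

Answer: yes

Derivation:
Gen 1 (s1^-1): push. Stack: [s1^-1]
Gen 2 (s4^-1): push. Stack: [s1^-1 s4^-1]
Gen 3 (s3^-1): push. Stack: [s1^-1 s4^-1 s3^-1]
Gen 4 (s3): cancels prior s3^-1. Stack: [s1^-1 s4^-1]
Gen 5 (s4): cancels prior s4^-1. Stack: [s1^-1]
Gen 6 (s1): cancels prior s1^-1. Stack: []
Reduced word: (empty)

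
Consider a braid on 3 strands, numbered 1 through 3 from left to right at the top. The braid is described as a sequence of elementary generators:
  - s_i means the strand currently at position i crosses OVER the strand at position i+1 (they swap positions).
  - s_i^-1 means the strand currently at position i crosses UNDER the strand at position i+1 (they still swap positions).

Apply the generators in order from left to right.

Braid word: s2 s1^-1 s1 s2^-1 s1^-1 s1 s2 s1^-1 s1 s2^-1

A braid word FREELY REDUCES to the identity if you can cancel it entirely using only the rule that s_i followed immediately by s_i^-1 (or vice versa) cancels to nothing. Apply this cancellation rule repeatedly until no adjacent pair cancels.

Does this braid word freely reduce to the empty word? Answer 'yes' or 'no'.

Answer: yes

Derivation:
Gen 1 (s2): push. Stack: [s2]
Gen 2 (s1^-1): push. Stack: [s2 s1^-1]
Gen 3 (s1): cancels prior s1^-1. Stack: [s2]
Gen 4 (s2^-1): cancels prior s2. Stack: []
Gen 5 (s1^-1): push. Stack: [s1^-1]
Gen 6 (s1): cancels prior s1^-1. Stack: []
Gen 7 (s2): push. Stack: [s2]
Gen 8 (s1^-1): push. Stack: [s2 s1^-1]
Gen 9 (s1): cancels prior s1^-1. Stack: [s2]
Gen 10 (s2^-1): cancels prior s2. Stack: []
Reduced word: (empty)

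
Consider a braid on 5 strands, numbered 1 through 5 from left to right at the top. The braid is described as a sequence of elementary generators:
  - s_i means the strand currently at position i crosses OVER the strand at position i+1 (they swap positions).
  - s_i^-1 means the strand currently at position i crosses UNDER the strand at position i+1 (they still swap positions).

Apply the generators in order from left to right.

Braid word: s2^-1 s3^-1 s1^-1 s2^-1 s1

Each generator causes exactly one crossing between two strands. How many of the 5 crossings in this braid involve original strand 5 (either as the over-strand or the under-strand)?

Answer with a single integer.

Gen 1: crossing 2x3. Involves strand 5? no. Count so far: 0
Gen 2: crossing 2x4. Involves strand 5? no. Count so far: 0
Gen 3: crossing 1x3. Involves strand 5? no. Count so far: 0
Gen 4: crossing 1x4. Involves strand 5? no. Count so far: 0
Gen 5: crossing 3x4. Involves strand 5? no. Count so far: 0

Answer: 0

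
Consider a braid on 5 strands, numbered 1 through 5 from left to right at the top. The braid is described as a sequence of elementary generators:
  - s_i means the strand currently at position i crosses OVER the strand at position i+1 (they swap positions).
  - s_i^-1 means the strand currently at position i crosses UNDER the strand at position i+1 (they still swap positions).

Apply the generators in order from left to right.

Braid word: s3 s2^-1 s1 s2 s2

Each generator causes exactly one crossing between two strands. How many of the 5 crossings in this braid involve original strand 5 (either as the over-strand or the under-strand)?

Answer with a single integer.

Answer: 0

Derivation:
Gen 1: crossing 3x4. Involves strand 5? no. Count so far: 0
Gen 2: crossing 2x4. Involves strand 5? no. Count so far: 0
Gen 3: crossing 1x4. Involves strand 5? no. Count so far: 0
Gen 4: crossing 1x2. Involves strand 5? no. Count so far: 0
Gen 5: crossing 2x1. Involves strand 5? no. Count so far: 0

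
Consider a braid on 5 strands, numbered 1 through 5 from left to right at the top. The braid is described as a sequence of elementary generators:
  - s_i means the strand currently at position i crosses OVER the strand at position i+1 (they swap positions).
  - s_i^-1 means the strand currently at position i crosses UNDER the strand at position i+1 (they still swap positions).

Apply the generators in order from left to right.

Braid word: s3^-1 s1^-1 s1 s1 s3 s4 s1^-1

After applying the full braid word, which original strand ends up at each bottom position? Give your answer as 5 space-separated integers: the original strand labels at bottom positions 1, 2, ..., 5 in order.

Answer: 1 2 3 5 4

Derivation:
Gen 1 (s3^-1): strand 3 crosses under strand 4. Perm now: [1 2 4 3 5]
Gen 2 (s1^-1): strand 1 crosses under strand 2. Perm now: [2 1 4 3 5]
Gen 3 (s1): strand 2 crosses over strand 1. Perm now: [1 2 4 3 5]
Gen 4 (s1): strand 1 crosses over strand 2. Perm now: [2 1 4 3 5]
Gen 5 (s3): strand 4 crosses over strand 3. Perm now: [2 1 3 4 5]
Gen 6 (s4): strand 4 crosses over strand 5. Perm now: [2 1 3 5 4]
Gen 7 (s1^-1): strand 2 crosses under strand 1. Perm now: [1 2 3 5 4]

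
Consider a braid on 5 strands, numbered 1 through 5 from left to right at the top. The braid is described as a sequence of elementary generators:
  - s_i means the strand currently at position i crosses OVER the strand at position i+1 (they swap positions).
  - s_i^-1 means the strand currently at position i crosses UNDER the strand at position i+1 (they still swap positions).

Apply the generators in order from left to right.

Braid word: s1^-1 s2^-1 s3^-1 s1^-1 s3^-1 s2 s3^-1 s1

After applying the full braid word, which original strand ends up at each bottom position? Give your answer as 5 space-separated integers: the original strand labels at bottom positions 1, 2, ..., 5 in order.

Gen 1 (s1^-1): strand 1 crosses under strand 2. Perm now: [2 1 3 4 5]
Gen 2 (s2^-1): strand 1 crosses under strand 3. Perm now: [2 3 1 4 5]
Gen 3 (s3^-1): strand 1 crosses under strand 4. Perm now: [2 3 4 1 5]
Gen 4 (s1^-1): strand 2 crosses under strand 3. Perm now: [3 2 4 1 5]
Gen 5 (s3^-1): strand 4 crosses under strand 1. Perm now: [3 2 1 4 5]
Gen 6 (s2): strand 2 crosses over strand 1. Perm now: [3 1 2 4 5]
Gen 7 (s3^-1): strand 2 crosses under strand 4. Perm now: [3 1 4 2 5]
Gen 8 (s1): strand 3 crosses over strand 1. Perm now: [1 3 4 2 5]

Answer: 1 3 4 2 5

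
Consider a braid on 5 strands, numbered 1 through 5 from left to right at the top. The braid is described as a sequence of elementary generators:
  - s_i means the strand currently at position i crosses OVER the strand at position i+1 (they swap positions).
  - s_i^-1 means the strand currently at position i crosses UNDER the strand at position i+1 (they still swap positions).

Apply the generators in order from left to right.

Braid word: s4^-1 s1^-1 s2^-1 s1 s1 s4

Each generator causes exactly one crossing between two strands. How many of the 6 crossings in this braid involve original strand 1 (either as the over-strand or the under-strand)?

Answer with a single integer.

Gen 1: crossing 4x5. Involves strand 1? no. Count so far: 0
Gen 2: crossing 1x2. Involves strand 1? yes. Count so far: 1
Gen 3: crossing 1x3. Involves strand 1? yes. Count so far: 2
Gen 4: crossing 2x3. Involves strand 1? no. Count so far: 2
Gen 5: crossing 3x2. Involves strand 1? no. Count so far: 2
Gen 6: crossing 5x4. Involves strand 1? no. Count so far: 2

Answer: 2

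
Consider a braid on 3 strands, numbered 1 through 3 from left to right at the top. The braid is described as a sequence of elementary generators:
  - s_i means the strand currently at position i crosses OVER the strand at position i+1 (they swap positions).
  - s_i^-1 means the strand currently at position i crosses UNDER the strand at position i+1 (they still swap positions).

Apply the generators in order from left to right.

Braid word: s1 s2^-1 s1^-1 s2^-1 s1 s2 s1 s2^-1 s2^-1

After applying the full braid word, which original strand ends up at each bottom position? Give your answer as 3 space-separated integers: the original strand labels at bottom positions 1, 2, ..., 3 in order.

Answer: 2 1 3

Derivation:
Gen 1 (s1): strand 1 crosses over strand 2. Perm now: [2 1 3]
Gen 2 (s2^-1): strand 1 crosses under strand 3. Perm now: [2 3 1]
Gen 3 (s1^-1): strand 2 crosses under strand 3. Perm now: [3 2 1]
Gen 4 (s2^-1): strand 2 crosses under strand 1. Perm now: [3 1 2]
Gen 5 (s1): strand 3 crosses over strand 1. Perm now: [1 3 2]
Gen 6 (s2): strand 3 crosses over strand 2. Perm now: [1 2 3]
Gen 7 (s1): strand 1 crosses over strand 2. Perm now: [2 1 3]
Gen 8 (s2^-1): strand 1 crosses under strand 3. Perm now: [2 3 1]
Gen 9 (s2^-1): strand 3 crosses under strand 1. Perm now: [2 1 3]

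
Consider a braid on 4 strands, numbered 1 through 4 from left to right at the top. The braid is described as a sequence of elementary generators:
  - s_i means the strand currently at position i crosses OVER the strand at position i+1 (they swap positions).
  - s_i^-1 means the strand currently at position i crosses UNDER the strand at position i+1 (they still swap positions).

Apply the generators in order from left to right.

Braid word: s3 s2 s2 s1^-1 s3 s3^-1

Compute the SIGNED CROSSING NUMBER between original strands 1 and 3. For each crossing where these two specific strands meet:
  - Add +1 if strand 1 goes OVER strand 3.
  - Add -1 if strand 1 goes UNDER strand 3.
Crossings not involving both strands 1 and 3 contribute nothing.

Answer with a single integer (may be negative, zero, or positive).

Answer: 0

Derivation:
Gen 1: crossing 3x4. Both 1&3? no. Sum: 0
Gen 2: crossing 2x4. Both 1&3? no. Sum: 0
Gen 3: crossing 4x2. Both 1&3? no. Sum: 0
Gen 4: crossing 1x2. Both 1&3? no. Sum: 0
Gen 5: crossing 4x3. Both 1&3? no. Sum: 0
Gen 6: crossing 3x4. Both 1&3? no. Sum: 0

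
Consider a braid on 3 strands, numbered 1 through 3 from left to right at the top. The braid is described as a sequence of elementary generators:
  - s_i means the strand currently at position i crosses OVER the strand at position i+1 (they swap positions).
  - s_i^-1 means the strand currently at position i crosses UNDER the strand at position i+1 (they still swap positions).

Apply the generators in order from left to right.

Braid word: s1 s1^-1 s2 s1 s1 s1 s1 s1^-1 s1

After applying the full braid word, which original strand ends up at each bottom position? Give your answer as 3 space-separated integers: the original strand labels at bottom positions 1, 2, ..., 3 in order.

Answer: 1 3 2

Derivation:
Gen 1 (s1): strand 1 crosses over strand 2. Perm now: [2 1 3]
Gen 2 (s1^-1): strand 2 crosses under strand 1. Perm now: [1 2 3]
Gen 3 (s2): strand 2 crosses over strand 3. Perm now: [1 3 2]
Gen 4 (s1): strand 1 crosses over strand 3. Perm now: [3 1 2]
Gen 5 (s1): strand 3 crosses over strand 1. Perm now: [1 3 2]
Gen 6 (s1): strand 1 crosses over strand 3. Perm now: [3 1 2]
Gen 7 (s1): strand 3 crosses over strand 1. Perm now: [1 3 2]
Gen 8 (s1^-1): strand 1 crosses under strand 3. Perm now: [3 1 2]
Gen 9 (s1): strand 3 crosses over strand 1. Perm now: [1 3 2]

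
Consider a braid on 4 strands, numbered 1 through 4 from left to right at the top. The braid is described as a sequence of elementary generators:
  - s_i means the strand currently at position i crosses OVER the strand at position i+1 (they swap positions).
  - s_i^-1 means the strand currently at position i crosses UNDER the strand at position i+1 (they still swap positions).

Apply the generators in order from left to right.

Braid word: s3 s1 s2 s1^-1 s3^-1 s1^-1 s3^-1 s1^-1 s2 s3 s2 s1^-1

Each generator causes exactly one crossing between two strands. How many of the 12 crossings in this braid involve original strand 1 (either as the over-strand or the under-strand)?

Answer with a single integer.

Answer: 6

Derivation:
Gen 1: crossing 3x4. Involves strand 1? no. Count so far: 0
Gen 2: crossing 1x2. Involves strand 1? yes. Count so far: 1
Gen 3: crossing 1x4. Involves strand 1? yes. Count so far: 2
Gen 4: crossing 2x4. Involves strand 1? no. Count so far: 2
Gen 5: crossing 1x3. Involves strand 1? yes. Count so far: 3
Gen 6: crossing 4x2. Involves strand 1? no. Count so far: 3
Gen 7: crossing 3x1. Involves strand 1? yes. Count so far: 4
Gen 8: crossing 2x4. Involves strand 1? no. Count so far: 4
Gen 9: crossing 2x1. Involves strand 1? yes. Count so far: 5
Gen 10: crossing 2x3. Involves strand 1? no. Count so far: 5
Gen 11: crossing 1x3. Involves strand 1? yes. Count so far: 6
Gen 12: crossing 4x3. Involves strand 1? no. Count so far: 6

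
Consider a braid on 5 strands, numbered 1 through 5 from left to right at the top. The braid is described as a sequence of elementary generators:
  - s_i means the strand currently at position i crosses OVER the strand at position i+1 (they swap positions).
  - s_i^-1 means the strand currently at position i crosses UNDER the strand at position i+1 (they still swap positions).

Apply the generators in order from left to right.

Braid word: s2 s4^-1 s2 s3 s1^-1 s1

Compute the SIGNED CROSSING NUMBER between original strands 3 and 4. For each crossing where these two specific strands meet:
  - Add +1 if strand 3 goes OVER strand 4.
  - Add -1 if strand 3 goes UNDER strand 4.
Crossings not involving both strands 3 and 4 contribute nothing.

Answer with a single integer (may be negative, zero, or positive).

Gen 1: crossing 2x3. Both 3&4? no. Sum: 0
Gen 2: crossing 4x5. Both 3&4? no. Sum: 0
Gen 3: crossing 3x2. Both 3&4? no. Sum: 0
Gen 4: crossing 3x5. Both 3&4? no. Sum: 0
Gen 5: crossing 1x2. Both 3&4? no. Sum: 0
Gen 6: crossing 2x1. Both 3&4? no. Sum: 0

Answer: 0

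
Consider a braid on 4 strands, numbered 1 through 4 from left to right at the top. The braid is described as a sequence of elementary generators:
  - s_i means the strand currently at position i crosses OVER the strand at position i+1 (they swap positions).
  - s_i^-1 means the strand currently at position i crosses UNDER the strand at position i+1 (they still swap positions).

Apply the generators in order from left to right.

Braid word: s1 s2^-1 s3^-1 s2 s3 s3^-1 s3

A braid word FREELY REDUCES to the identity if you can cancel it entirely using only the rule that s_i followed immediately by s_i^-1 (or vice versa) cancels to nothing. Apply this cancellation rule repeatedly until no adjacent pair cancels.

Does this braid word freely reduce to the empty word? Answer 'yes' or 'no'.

Answer: no

Derivation:
Gen 1 (s1): push. Stack: [s1]
Gen 2 (s2^-1): push. Stack: [s1 s2^-1]
Gen 3 (s3^-1): push. Stack: [s1 s2^-1 s3^-1]
Gen 4 (s2): push. Stack: [s1 s2^-1 s3^-1 s2]
Gen 5 (s3): push. Stack: [s1 s2^-1 s3^-1 s2 s3]
Gen 6 (s3^-1): cancels prior s3. Stack: [s1 s2^-1 s3^-1 s2]
Gen 7 (s3): push. Stack: [s1 s2^-1 s3^-1 s2 s3]
Reduced word: s1 s2^-1 s3^-1 s2 s3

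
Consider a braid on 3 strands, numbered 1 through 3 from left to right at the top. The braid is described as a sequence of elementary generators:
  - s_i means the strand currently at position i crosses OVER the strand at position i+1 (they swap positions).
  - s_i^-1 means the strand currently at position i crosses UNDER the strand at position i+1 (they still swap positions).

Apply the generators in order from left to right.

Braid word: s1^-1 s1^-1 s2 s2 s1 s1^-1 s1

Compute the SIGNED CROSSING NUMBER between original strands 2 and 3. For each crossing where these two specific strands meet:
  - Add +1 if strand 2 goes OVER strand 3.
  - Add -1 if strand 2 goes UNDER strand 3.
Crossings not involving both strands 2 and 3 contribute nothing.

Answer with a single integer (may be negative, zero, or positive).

Gen 1: crossing 1x2. Both 2&3? no. Sum: 0
Gen 2: crossing 2x1. Both 2&3? no. Sum: 0
Gen 3: 2 over 3. Both 2&3? yes. Contrib: +1. Sum: 1
Gen 4: 3 over 2. Both 2&3? yes. Contrib: -1. Sum: 0
Gen 5: crossing 1x2. Both 2&3? no. Sum: 0
Gen 6: crossing 2x1. Both 2&3? no. Sum: 0
Gen 7: crossing 1x2. Both 2&3? no. Sum: 0

Answer: 0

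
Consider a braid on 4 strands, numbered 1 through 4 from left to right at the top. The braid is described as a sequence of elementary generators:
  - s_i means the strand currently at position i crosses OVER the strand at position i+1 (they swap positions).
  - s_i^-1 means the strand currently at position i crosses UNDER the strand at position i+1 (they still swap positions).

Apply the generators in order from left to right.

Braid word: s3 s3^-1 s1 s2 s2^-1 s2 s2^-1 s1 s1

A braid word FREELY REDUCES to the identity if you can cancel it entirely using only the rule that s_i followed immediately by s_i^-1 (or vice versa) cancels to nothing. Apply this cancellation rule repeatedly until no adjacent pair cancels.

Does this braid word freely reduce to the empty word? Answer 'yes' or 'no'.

Answer: no

Derivation:
Gen 1 (s3): push. Stack: [s3]
Gen 2 (s3^-1): cancels prior s3. Stack: []
Gen 3 (s1): push. Stack: [s1]
Gen 4 (s2): push. Stack: [s1 s2]
Gen 5 (s2^-1): cancels prior s2. Stack: [s1]
Gen 6 (s2): push. Stack: [s1 s2]
Gen 7 (s2^-1): cancels prior s2. Stack: [s1]
Gen 8 (s1): push. Stack: [s1 s1]
Gen 9 (s1): push. Stack: [s1 s1 s1]
Reduced word: s1 s1 s1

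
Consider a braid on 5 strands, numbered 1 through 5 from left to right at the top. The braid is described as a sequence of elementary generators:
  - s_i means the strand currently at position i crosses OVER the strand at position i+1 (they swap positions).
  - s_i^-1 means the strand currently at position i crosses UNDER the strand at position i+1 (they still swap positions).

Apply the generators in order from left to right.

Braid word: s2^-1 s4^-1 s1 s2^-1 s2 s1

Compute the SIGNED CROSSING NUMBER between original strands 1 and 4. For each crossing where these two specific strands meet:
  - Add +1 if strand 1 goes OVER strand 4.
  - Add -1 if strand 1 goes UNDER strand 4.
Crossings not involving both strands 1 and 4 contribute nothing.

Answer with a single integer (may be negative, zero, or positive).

Gen 1: crossing 2x3. Both 1&4? no. Sum: 0
Gen 2: crossing 4x5. Both 1&4? no. Sum: 0
Gen 3: crossing 1x3. Both 1&4? no. Sum: 0
Gen 4: crossing 1x2. Both 1&4? no. Sum: 0
Gen 5: crossing 2x1. Both 1&4? no. Sum: 0
Gen 6: crossing 3x1. Both 1&4? no. Sum: 0

Answer: 0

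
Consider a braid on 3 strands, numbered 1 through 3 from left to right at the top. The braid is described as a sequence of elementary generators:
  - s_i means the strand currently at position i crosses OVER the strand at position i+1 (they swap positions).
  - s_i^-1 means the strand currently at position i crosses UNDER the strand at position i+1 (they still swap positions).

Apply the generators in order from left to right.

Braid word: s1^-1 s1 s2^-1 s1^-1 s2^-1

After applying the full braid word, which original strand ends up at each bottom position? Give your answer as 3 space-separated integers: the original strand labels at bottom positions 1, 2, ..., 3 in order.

Gen 1 (s1^-1): strand 1 crosses under strand 2. Perm now: [2 1 3]
Gen 2 (s1): strand 2 crosses over strand 1. Perm now: [1 2 3]
Gen 3 (s2^-1): strand 2 crosses under strand 3. Perm now: [1 3 2]
Gen 4 (s1^-1): strand 1 crosses under strand 3. Perm now: [3 1 2]
Gen 5 (s2^-1): strand 1 crosses under strand 2. Perm now: [3 2 1]

Answer: 3 2 1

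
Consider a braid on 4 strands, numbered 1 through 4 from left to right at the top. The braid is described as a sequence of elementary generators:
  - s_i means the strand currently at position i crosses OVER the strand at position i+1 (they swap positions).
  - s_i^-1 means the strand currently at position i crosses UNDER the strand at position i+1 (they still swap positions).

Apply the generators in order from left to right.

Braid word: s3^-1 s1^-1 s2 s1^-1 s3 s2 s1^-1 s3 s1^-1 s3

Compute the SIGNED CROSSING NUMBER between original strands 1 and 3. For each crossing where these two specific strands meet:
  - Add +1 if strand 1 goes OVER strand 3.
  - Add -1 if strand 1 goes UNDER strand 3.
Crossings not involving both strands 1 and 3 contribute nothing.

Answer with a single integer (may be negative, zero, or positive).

Gen 1: crossing 3x4. Both 1&3? no. Sum: 0
Gen 2: crossing 1x2. Both 1&3? no. Sum: 0
Gen 3: crossing 1x4. Both 1&3? no. Sum: 0
Gen 4: crossing 2x4. Both 1&3? no. Sum: 0
Gen 5: 1 over 3. Both 1&3? yes. Contrib: +1. Sum: 1
Gen 6: crossing 2x3. Both 1&3? no. Sum: 1
Gen 7: crossing 4x3. Both 1&3? no. Sum: 1
Gen 8: crossing 2x1. Both 1&3? no. Sum: 1
Gen 9: crossing 3x4. Both 1&3? no. Sum: 1
Gen 10: crossing 1x2. Both 1&3? no. Sum: 1

Answer: 1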